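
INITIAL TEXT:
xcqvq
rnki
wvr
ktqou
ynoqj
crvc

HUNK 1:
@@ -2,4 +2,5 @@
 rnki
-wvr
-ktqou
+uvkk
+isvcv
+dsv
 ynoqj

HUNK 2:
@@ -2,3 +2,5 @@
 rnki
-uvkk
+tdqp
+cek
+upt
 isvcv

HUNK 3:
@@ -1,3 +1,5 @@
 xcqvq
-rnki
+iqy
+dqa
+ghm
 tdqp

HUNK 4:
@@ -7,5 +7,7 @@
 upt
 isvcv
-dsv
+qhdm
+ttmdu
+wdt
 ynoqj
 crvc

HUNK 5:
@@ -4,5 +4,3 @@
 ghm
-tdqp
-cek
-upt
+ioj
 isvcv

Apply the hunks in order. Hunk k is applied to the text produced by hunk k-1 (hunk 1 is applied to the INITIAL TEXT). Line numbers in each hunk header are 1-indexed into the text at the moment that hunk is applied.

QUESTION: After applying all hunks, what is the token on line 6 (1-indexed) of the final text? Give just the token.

Hunk 1: at line 2 remove [wvr,ktqou] add [uvkk,isvcv,dsv] -> 7 lines: xcqvq rnki uvkk isvcv dsv ynoqj crvc
Hunk 2: at line 2 remove [uvkk] add [tdqp,cek,upt] -> 9 lines: xcqvq rnki tdqp cek upt isvcv dsv ynoqj crvc
Hunk 3: at line 1 remove [rnki] add [iqy,dqa,ghm] -> 11 lines: xcqvq iqy dqa ghm tdqp cek upt isvcv dsv ynoqj crvc
Hunk 4: at line 7 remove [dsv] add [qhdm,ttmdu,wdt] -> 13 lines: xcqvq iqy dqa ghm tdqp cek upt isvcv qhdm ttmdu wdt ynoqj crvc
Hunk 5: at line 4 remove [tdqp,cek,upt] add [ioj] -> 11 lines: xcqvq iqy dqa ghm ioj isvcv qhdm ttmdu wdt ynoqj crvc
Final line 6: isvcv

Answer: isvcv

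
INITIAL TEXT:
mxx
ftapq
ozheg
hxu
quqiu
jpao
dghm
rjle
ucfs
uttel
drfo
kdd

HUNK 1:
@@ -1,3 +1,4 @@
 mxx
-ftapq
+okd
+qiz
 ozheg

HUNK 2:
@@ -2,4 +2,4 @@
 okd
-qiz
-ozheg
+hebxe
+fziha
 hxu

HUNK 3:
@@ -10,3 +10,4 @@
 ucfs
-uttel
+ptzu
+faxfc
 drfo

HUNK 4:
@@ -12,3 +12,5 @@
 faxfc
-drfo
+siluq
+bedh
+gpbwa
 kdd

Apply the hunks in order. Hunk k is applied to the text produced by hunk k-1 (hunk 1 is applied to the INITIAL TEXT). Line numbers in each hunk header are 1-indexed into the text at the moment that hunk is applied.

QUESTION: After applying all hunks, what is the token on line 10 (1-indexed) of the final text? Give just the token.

Hunk 1: at line 1 remove [ftapq] add [okd,qiz] -> 13 lines: mxx okd qiz ozheg hxu quqiu jpao dghm rjle ucfs uttel drfo kdd
Hunk 2: at line 2 remove [qiz,ozheg] add [hebxe,fziha] -> 13 lines: mxx okd hebxe fziha hxu quqiu jpao dghm rjle ucfs uttel drfo kdd
Hunk 3: at line 10 remove [uttel] add [ptzu,faxfc] -> 14 lines: mxx okd hebxe fziha hxu quqiu jpao dghm rjle ucfs ptzu faxfc drfo kdd
Hunk 4: at line 12 remove [drfo] add [siluq,bedh,gpbwa] -> 16 lines: mxx okd hebxe fziha hxu quqiu jpao dghm rjle ucfs ptzu faxfc siluq bedh gpbwa kdd
Final line 10: ucfs

Answer: ucfs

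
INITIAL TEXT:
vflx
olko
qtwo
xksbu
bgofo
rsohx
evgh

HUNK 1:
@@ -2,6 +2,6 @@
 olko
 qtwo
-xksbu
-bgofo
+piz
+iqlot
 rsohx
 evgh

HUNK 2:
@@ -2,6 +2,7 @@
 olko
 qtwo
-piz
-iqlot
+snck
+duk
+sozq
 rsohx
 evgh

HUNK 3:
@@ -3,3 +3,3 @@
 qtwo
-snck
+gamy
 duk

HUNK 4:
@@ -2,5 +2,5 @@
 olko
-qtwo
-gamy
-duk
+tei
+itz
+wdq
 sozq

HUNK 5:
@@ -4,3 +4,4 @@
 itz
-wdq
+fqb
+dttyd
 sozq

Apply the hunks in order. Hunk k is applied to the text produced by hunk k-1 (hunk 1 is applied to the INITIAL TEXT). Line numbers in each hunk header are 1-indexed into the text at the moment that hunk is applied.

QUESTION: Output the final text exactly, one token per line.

Hunk 1: at line 2 remove [xksbu,bgofo] add [piz,iqlot] -> 7 lines: vflx olko qtwo piz iqlot rsohx evgh
Hunk 2: at line 2 remove [piz,iqlot] add [snck,duk,sozq] -> 8 lines: vflx olko qtwo snck duk sozq rsohx evgh
Hunk 3: at line 3 remove [snck] add [gamy] -> 8 lines: vflx olko qtwo gamy duk sozq rsohx evgh
Hunk 4: at line 2 remove [qtwo,gamy,duk] add [tei,itz,wdq] -> 8 lines: vflx olko tei itz wdq sozq rsohx evgh
Hunk 5: at line 4 remove [wdq] add [fqb,dttyd] -> 9 lines: vflx olko tei itz fqb dttyd sozq rsohx evgh

Answer: vflx
olko
tei
itz
fqb
dttyd
sozq
rsohx
evgh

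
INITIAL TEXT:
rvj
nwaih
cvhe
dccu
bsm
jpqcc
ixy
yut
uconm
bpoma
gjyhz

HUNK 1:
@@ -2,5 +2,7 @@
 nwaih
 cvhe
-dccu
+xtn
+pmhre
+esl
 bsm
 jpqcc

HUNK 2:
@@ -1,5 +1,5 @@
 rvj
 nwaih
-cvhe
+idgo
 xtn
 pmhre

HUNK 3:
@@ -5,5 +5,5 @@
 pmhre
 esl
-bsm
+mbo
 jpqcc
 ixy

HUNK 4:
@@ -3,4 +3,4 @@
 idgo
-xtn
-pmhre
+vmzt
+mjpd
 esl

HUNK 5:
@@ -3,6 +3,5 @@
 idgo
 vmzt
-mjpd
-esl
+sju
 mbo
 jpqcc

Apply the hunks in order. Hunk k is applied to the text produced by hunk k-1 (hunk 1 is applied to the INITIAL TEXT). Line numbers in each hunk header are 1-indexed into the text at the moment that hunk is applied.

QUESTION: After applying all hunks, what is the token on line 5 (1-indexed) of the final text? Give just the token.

Hunk 1: at line 2 remove [dccu] add [xtn,pmhre,esl] -> 13 lines: rvj nwaih cvhe xtn pmhre esl bsm jpqcc ixy yut uconm bpoma gjyhz
Hunk 2: at line 1 remove [cvhe] add [idgo] -> 13 lines: rvj nwaih idgo xtn pmhre esl bsm jpqcc ixy yut uconm bpoma gjyhz
Hunk 3: at line 5 remove [bsm] add [mbo] -> 13 lines: rvj nwaih idgo xtn pmhre esl mbo jpqcc ixy yut uconm bpoma gjyhz
Hunk 4: at line 3 remove [xtn,pmhre] add [vmzt,mjpd] -> 13 lines: rvj nwaih idgo vmzt mjpd esl mbo jpqcc ixy yut uconm bpoma gjyhz
Hunk 5: at line 3 remove [mjpd,esl] add [sju] -> 12 lines: rvj nwaih idgo vmzt sju mbo jpqcc ixy yut uconm bpoma gjyhz
Final line 5: sju

Answer: sju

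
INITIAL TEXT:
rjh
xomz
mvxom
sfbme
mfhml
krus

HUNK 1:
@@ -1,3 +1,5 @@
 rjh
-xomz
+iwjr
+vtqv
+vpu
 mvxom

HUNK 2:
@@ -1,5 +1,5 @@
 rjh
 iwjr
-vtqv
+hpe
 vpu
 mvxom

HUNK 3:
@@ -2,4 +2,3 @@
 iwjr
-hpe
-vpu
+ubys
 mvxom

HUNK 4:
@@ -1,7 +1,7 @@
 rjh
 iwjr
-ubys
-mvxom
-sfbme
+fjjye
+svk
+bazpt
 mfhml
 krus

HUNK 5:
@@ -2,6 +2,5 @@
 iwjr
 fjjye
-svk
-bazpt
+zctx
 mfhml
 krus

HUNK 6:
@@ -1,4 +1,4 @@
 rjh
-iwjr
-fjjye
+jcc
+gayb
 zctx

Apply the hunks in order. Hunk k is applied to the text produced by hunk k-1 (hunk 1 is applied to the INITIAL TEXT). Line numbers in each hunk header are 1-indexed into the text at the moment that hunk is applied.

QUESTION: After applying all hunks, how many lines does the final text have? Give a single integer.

Answer: 6

Derivation:
Hunk 1: at line 1 remove [xomz] add [iwjr,vtqv,vpu] -> 8 lines: rjh iwjr vtqv vpu mvxom sfbme mfhml krus
Hunk 2: at line 1 remove [vtqv] add [hpe] -> 8 lines: rjh iwjr hpe vpu mvxom sfbme mfhml krus
Hunk 3: at line 2 remove [hpe,vpu] add [ubys] -> 7 lines: rjh iwjr ubys mvxom sfbme mfhml krus
Hunk 4: at line 1 remove [ubys,mvxom,sfbme] add [fjjye,svk,bazpt] -> 7 lines: rjh iwjr fjjye svk bazpt mfhml krus
Hunk 5: at line 2 remove [svk,bazpt] add [zctx] -> 6 lines: rjh iwjr fjjye zctx mfhml krus
Hunk 6: at line 1 remove [iwjr,fjjye] add [jcc,gayb] -> 6 lines: rjh jcc gayb zctx mfhml krus
Final line count: 6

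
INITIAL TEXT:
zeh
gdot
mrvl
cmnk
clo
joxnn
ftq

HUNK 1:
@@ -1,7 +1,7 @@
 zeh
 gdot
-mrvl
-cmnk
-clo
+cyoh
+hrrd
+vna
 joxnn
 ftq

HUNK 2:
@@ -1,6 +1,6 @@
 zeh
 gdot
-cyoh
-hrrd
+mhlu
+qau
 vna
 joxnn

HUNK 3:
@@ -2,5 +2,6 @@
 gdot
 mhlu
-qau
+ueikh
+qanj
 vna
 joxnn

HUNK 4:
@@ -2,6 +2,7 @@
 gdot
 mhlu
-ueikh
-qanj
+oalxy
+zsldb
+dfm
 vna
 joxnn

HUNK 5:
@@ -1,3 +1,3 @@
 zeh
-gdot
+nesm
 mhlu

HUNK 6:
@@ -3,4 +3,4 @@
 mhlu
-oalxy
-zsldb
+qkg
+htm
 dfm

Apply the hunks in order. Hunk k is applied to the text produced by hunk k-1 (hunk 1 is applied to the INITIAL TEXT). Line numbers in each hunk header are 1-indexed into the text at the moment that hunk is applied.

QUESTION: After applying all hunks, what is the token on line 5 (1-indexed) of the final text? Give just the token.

Hunk 1: at line 1 remove [mrvl,cmnk,clo] add [cyoh,hrrd,vna] -> 7 lines: zeh gdot cyoh hrrd vna joxnn ftq
Hunk 2: at line 1 remove [cyoh,hrrd] add [mhlu,qau] -> 7 lines: zeh gdot mhlu qau vna joxnn ftq
Hunk 3: at line 2 remove [qau] add [ueikh,qanj] -> 8 lines: zeh gdot mhlu ueikh qanj vna joxnn ftq
Hunk 4: at line 2 remove [ueikh,qanj] add [oalxy,zsldb,dfm] -> 9 lines: zeh gdot mhlu oalxy zsldb dfm vna joxnn ftq
Hunk 5: at line 1 remove [gdot] add [nesm] -> 9 lines: zeh nesm mhlu oalxy zsldb dfm vna joxnn ftq
Hunk 6: at line 3 remove [oalxy,zsldb] add [qkg,htm] -> 9 lines: zeh nesm mhlu qkg htm dfm vna joxnn ftq
Final line 5: htm

Answer: htm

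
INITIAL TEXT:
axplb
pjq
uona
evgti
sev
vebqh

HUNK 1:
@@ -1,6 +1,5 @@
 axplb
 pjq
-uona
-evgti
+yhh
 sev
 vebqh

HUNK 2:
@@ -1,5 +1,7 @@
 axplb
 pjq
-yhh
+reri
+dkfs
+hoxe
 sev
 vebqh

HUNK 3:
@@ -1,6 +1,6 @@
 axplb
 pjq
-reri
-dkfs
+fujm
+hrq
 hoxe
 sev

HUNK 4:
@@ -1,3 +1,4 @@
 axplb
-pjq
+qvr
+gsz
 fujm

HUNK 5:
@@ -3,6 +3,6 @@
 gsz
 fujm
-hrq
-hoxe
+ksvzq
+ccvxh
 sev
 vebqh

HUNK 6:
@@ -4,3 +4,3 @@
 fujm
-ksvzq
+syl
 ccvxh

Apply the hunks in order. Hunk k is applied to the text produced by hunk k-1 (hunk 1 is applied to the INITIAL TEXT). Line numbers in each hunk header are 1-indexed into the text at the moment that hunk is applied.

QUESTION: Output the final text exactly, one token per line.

Answer: axplb
qvr
gsz
fujm
syl
ccvxh
sev
vebqh

Derivation:
Hunk 1: at line 1 remove [uona,evgti] add [yhh] -> 5 lines: axplb pjq yhh sev vebqh
Hunk 2: at line 1 remove [yhh] add [reri,dkfs,hoxe] -> 7 lines: axplb pjq reri dkfs hoxe sev vebqh
Hunk 3: at line 1 remove [reri,dkfs] add [fujm,hrq] -> 7 lines: axplb pjq fujm hrq hoxe sev vebqh
Hunk 4: at line 1 remove [pjq] add [qvr,gsz] -> 8 lines: axplb qvr gsz fujm hrq hoxe sev vebqh
Hunk 5: at line 3 remove [hrq,hoxe] add [ksvzq,ccvxh] -> 8 lines: axplb qvr gsz fujm ksvzq ccvxh sev vebqh
Hunk 6: at line 4 remove [ksvzq] add [syl] -> 8 lines: axplb qvr gsz fujm syl ccvxh sev vebqh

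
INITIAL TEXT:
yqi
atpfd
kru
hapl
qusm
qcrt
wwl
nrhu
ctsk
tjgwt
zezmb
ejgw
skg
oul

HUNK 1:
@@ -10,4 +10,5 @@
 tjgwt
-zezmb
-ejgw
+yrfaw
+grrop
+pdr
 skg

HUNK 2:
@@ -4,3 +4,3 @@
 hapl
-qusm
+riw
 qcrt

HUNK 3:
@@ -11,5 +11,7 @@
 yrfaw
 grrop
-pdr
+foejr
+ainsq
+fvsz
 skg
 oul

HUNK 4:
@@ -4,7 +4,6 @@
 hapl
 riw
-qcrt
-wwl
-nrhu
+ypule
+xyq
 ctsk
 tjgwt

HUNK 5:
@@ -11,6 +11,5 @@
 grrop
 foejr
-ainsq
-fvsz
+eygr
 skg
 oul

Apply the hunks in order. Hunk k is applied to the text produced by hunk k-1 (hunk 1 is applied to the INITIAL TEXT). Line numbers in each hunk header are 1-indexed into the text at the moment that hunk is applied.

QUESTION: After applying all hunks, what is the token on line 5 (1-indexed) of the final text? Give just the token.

Answer: riw

Derivation:
Hunk 1: at line 10 remove [zezmb,ejgw] add [yrfaw,grrop,pdr] -> 15 lines: yqi atpfd kru hapl qusm qcrt wwl nrhu ctsk tjgwt yrfaw grrop pdr skg oul
Hunk 2: at line 4 remove [qusm] add [riw] -> 15 lines: yqi atpfd kru hapl riw qcrt wwl nrhu ctsk tjgwt yrfaw grrop pdr skg oul
Hunk 3: at line 11 remove [pdr] add [foejr,ainsq,fvsz] -> 17 lines: yqi atpfd kru hapl riw qcrt wwl nrhu ctsk tjgwt yrfaw grrop foejr ainsq fvsz skg oul
Hunk 4: at line 4 remove [qcrt,wwl,nrhu] add [ypule,xyq] -> 16 lines: yqi atpfd kru hapl riw ypule xyq ctsk tjgwt yrfaw grrop foejr ainsq fvsz skg oul
Hunk 5: at line 11 remove [ainsq,fvsz] add [eygr] -> 15 lines: yqi atpfd kru hapl riw ypule xyq ctsk tjgwt yrfaw grrop foejr eygr skg oul
Final line 5: riw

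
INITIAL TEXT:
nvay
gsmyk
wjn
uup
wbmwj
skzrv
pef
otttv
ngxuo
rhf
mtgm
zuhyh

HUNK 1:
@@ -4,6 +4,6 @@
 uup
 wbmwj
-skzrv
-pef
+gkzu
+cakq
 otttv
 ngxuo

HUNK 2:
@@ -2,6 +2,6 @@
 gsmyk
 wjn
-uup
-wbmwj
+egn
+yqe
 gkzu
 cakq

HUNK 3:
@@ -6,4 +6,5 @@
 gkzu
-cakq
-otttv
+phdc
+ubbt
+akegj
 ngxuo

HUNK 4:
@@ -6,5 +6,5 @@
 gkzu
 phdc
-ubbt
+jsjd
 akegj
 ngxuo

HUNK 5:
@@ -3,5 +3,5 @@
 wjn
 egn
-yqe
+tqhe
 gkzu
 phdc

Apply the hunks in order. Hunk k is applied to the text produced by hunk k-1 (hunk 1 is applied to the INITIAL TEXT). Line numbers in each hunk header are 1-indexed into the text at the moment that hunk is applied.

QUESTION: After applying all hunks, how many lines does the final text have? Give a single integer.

Answer: 13

Derivation:
Hunk 1: at line 4 remove [skzrv,pef] add [gkzu,cakq] -> 12 lines: nvay gsmyk wjn uup wbmwj gkzu cakq otttv ngxuo rhf mtgm zuhyh
Hunk 2: at line 2 remove [uup,wbmwj] add [egn,yqe] -> 12 lines: nvay gsmyk wjn egn yqe gkzu cakq otttv ngxuo rhf mtgm zuhyh
Hunk 3: at line 6 remove [cakq,otttv] add [phdc,ubbt,akegj] -> 13 lines: nvay gsmyk wjn egn yqe gkzu phdc ubbt akegj ngxuo rhf mtgm zuhyh
Hunk 4: at line 6 remove [ubbt] add [jsjd] -> 13 lines: nvay gsmyk wjn egn yqe gkzu phdc jsjd akegj ngxuo rhf mtgm zuhyh
Hunk 5: at line 3 remove [yqe] add [tqhe] -> 13 lines: nvay gsmyk wjn egn tqhe gkzu phdc jsjd akegj ngxuo rhf mtgm zuhyh
Final line count: 13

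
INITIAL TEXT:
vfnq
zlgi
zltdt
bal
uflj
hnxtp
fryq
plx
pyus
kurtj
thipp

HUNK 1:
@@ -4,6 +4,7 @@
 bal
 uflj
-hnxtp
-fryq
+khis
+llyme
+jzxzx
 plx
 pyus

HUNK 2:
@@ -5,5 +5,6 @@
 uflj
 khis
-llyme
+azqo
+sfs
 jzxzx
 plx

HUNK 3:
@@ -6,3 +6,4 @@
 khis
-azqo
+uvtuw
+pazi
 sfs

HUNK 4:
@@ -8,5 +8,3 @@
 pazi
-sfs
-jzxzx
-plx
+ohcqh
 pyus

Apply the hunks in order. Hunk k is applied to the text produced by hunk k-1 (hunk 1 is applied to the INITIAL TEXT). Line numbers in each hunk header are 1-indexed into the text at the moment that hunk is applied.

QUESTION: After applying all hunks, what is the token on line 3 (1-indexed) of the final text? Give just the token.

Answer: zltdt

Derivation:
Hunk 1: at line 4 remove [hnxtp,fryq] add [khis,llyme,jzxzx] -> 12 lines: vfnq zlgi zltdt bal uflj khis llyme jzxzx plx pyus kurtj thipp
Hunk 2: at line 5 remove [llyme] add [azqo,sfs] -> 13 lines: vfnq zlgi zltdt bal uflj khis azqo sfs jzxzx plx pyus kurtj thipp
Hunk 3: at line 6 remove [azqo] add [uvtuw,pazi] -> 14 lines: vfnq zlgi zltdt bal uflj khis uvtuw pazi sfs jzxzx plx pyus kurtj thipp
Hunk 4: at line 8 remove [sfs,jzxzx,plx] add [ohcqh] -> 12 lines: vfnq zlgi zltdt bal uflj khis uvtuw pazi ohcqh pyus kurtj thipp
Final line 3: zltdt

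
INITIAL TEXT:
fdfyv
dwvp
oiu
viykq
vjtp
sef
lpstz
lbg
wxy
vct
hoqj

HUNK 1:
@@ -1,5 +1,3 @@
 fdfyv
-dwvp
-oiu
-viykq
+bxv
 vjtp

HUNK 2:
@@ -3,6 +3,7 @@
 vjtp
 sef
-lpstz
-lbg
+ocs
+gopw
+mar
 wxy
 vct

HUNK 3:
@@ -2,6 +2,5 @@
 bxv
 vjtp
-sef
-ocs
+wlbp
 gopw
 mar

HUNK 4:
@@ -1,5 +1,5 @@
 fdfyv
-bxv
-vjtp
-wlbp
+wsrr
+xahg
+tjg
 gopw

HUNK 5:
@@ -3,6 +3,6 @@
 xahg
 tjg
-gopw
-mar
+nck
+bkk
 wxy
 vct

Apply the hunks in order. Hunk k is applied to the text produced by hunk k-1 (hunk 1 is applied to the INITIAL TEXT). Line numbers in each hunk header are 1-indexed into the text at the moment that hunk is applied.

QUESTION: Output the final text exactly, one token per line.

Answer: fdfyv
wsrr
xahg
tjg
nck
bkk
wxy
vct
hoqj

Derivation:
Hunk 1: at line 1 remove [dwvp,oiu,viykq] add [bxv] -> 9 lines: fdfyv bxv vjtp sef lpstz lbg wxy vct hoqj
Hunk 2: at line 3 remove [lpstz,lbg] add [ocs,gopw,mar] -> 10 lines: fdfyv bxv vjtp sef ocs gopw mar wxy vct hoqj
Hunk 3: at line 2 remove [sef,ocs] add [wlbp] -> 9 lines: fdfyv bxv vjtp wlbp gopw mar wxy vct hoqj
Hunk 4: at line 1 remove [bxv,vjtp,wlbp] add [wsrr,xahg,tjg] -> 9 lines: fdfyv wsrr xahg tjg gopw mar wxy vct hoqj
Hunk 5: at line 3 remove [gopw,mar] add [nck,bkk] -> 9 lines: fdfyv wsrr xahg tjg nck bkk wxy vct hoqj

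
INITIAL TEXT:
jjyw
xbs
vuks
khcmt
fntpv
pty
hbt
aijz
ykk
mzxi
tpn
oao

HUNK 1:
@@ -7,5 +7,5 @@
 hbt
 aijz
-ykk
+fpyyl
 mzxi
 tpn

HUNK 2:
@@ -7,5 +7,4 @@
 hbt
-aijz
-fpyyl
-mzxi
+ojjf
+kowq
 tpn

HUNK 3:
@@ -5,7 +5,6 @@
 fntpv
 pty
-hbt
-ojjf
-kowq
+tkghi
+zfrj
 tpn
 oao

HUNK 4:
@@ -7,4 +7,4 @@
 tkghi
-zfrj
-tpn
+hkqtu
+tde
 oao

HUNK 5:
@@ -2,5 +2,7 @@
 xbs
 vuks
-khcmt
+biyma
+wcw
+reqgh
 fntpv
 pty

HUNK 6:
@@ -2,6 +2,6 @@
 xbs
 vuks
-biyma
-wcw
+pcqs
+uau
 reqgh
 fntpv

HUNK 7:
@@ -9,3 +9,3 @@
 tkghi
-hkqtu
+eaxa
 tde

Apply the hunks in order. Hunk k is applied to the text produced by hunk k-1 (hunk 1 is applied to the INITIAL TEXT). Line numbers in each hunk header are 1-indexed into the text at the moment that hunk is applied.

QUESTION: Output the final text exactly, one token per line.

Hunk 1: at line 7 remove [ykk] add [fpyyl] -> 12 lines: jjyw xbs vuks khcmt fntpv pty hbt aijz fpyyl mzxi tpn oao
Hunk 2: at line 7 remove [aijz,fpyyl,mzxi] add [ojjf,kowq] -> 11 lines: jjyw xbs vuks khcmt fntpv pty hbt ojjf kowq tpn oao
Hunk 3: at line 5 remove [hbt,ojjf,kowq] add [tkghi,zfrj] -> 10 lines: jjyw xbs vuks khcmt fntpv pty tkghi zfrj tpn oao
Hunk 4: at line 7 remove [zfrj,tpn] add [hkqtu,tde] -> 10 lines: jjyw xbs vuks khcmt fntpv pty tkghi hkqtu tde oao
Hunk 5: at line 2 remove [khcmt] add [biyma,wcw,reqgh] -> 12 lines: jjyw xbs vuks biyma wcw reqgh fntpv pty tkghi hkqtu tde oao
Hunk 6: at line 2 remove [biyma,wcw] add [pcqs,uau] -> 12 lines: jjyw xbs vuks pcqs uau reqgh fntpv pty tkghi hkqtu tde oao
Hunk 7: at line 9 remove [hkqtu] add [eaxa] -> 12 lines: jjyw xbs vuks pcqs uau reqgh fntpv pty tkghi eaxa tde oao

Answer: jjyw
xbs
vuks
pcqs
uau
reqgh
fntpv
pty
tkghi
eaxa
tde
oao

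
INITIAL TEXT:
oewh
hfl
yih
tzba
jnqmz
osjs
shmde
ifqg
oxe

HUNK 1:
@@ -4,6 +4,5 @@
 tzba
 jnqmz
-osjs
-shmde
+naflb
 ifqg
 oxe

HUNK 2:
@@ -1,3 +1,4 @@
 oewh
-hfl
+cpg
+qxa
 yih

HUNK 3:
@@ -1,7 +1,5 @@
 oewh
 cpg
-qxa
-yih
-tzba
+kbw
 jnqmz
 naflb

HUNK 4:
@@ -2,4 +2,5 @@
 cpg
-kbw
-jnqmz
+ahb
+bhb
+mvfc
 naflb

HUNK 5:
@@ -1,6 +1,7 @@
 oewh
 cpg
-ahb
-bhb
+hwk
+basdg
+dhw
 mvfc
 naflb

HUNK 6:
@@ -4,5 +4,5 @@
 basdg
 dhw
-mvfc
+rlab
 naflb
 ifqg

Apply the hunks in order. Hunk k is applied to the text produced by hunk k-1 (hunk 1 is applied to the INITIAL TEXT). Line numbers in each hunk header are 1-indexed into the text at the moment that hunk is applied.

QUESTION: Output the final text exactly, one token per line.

Hunk 1: at line 4 remove [osjs,shmde] add [naflb] -> 8 lines: oewh hfl yih tzba jnqmz naflb ifqg oxe
Hunk 2: at line 1 remove [hfl] add [cpg,qxa] -> 9 lines: oewh cpg qxa yih tzba jnqmz naflb ifqg oxe
Hunk 3: at line 1 remove [qxa,yih,tzba] add [kbw] -> 7 lines: oewh cpg kbw jnqmz naflb ifqg oxe
Hunk 4: at line 2 remove [kbw,jnqmz] add [ahb,bhb,mvfc] -> 8 lines: oewh cpg ahb bhb mvfc naflb ifqg oxe
Hunk 5: at line 1 remove [ahb,bhb] add [hwk,basdg,dhw] -> 9 lines: oewh cpg hwk basdg dhw mvfc naflb ifqg oxe
Hunk 6: at line 4 remove [mvfc] add [rlab] -> 9 lines: oewh cpg hwk basdg dhw rlab naflb ifqg oxe

Answer: oewh
cpg
hwk
basdg
dhw
rlab
naflb
ifqg
oxe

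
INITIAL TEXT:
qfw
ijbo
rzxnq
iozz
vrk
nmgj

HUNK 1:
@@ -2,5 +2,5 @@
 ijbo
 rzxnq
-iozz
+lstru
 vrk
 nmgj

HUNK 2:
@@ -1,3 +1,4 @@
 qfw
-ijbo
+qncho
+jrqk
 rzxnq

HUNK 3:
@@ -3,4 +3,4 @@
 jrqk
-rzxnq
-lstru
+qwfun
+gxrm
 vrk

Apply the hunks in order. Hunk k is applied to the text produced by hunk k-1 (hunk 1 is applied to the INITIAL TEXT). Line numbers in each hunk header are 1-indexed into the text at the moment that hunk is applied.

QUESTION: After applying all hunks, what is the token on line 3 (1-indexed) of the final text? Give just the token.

Hunk 1: at line 2 remove [iozz] add [lstru] -> 6 lines: qfw ijbo rzxnq lstru vrk nmgj
Hunk 2: at line 1 remove [ijbo] add [qncho,jrqk] -> 7 lines: qfw qncho jrqk rzxnq lstru vrk nmgj
Hunk 3: at line 3 remove [rzxnq,lstru] add [qwfun,gxrm] -> 7 lines: qfw qncho jrqk qwfun gxrm vrk nmgj
Final line 3: jrqk

Answer: jrqk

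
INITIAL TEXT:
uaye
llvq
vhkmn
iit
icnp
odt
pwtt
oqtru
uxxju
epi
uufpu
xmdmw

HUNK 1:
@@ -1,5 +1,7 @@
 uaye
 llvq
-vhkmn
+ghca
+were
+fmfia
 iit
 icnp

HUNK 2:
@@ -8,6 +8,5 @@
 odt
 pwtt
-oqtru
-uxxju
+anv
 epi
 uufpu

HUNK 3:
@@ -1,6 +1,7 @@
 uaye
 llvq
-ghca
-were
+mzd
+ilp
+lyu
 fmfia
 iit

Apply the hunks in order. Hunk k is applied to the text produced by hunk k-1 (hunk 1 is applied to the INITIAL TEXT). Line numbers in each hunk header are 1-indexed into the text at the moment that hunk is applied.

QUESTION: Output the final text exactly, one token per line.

Answer: uaye
llvq
mzd
ilp
lyu
fmfia
iit
icnp
odt
pwtt
anv
epi
uufpu
xmdmw

Derivation:
Hunk 1: at line 1 remove [vhkmn] add [ghca,were,fmfia] -> 14 lines: uaye llvq ghca were fmfia iit icnp odt pwtt oqtru uxxju epi uufpu xmdmw
Hunk 2: at line 8 remove [oqtru,uxxju] add [anv] -> 13 lines: uaye llvq ghca were fmfia iit icnp odt pwtt anv epi uufpu xmdmw
Hunk 3: at line 1 remove [ghca,were] add [mzd,ilp,lyu] -> 14 lines: uaye llvq mzd ilp lyu fmfia iit icnp odt pwtt anv epi uufpu xmdmw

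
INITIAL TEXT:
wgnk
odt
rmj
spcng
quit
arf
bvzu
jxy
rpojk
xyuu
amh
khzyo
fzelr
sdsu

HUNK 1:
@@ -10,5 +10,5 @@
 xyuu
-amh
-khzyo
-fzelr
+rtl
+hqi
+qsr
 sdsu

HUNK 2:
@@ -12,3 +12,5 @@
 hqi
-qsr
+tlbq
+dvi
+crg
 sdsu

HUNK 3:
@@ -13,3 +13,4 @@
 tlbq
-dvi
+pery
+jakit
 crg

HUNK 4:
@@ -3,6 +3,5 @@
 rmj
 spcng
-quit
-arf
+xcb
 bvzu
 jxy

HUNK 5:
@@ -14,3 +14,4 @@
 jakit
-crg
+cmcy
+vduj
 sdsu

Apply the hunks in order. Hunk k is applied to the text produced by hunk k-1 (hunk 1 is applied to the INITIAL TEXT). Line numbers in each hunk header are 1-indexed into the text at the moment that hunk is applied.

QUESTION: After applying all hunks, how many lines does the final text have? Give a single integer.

Hunk 1: at line 10 remove [amh,khzyo,fzelr] add [rtl,hqi,qsr] -> 14 lines: wgnk odt rmj spcng quit arf bvzu jxy rpojk xyuu rtl hqi qsr sdsu
Hunk 2: at line 12 remove [qsr] add [tlbq,dvi,crg] -> 16 lines: wgnk odt rmj spcng quit arf bvzu jxy rpojk xyuu rtl hqi tlbq dvi crg sdsu
Hunk 3: at line 13 remove [dvi] add [pery,jakit] -> 17 lines: wgnk odt rmj spcng quit arf bvzu jxy rpojk xyuu rtl hqi tlbq pery jakit crg sdsu
Hunk 4: at line 3 remove [quit,arf] add [xcb] -> 16 lines: wgnk odt rmj spcng xcb bvzu jxy rpojk xyuu rtl hqi tlbq pery jakit crg sdsu
Hunk 5: at line 14 remove [crg] add [cmcy,vduj] -> 17 lines: wgnk odt rmj spcng xcb bvzu jxy rpojk xyuu rtl hqi tlbq pery jakit cmcy vduj sdsu
Final line count: 17

Answer: 17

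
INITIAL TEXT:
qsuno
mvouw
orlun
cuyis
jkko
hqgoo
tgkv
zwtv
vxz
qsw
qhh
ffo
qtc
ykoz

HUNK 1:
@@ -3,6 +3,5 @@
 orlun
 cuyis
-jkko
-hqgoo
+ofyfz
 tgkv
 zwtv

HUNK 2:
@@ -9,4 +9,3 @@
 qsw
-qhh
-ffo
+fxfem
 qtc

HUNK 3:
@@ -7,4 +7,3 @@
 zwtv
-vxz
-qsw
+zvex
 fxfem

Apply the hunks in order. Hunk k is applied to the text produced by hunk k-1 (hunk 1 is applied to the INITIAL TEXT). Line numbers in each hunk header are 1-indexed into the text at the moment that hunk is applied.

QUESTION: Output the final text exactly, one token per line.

Hunk 1: at line 3 remove [jkko,hqgoo] add [ofyfz] -> 13 lines: qsuno mvouw orlun cuyis ofyfz tgkv zwtv vxz qsw qhh ffo qtc ykoz
Hunk 2: at line 9 remove [qhh,ffo] add [fxfem] -> 12 lines: qsuno mvouw orlun cuyis ofyfz tgkv zwtv vxz qsw fxfem qtc ykoz
Hunk 3: at line 7 remove [vxz,qsw] add [zvex] -> 11 lines: qsuno mvouw orlun cuyis ofyfz tgkv zwtv zvex fxfem qtc ykoz

Answer: qsuno
mvouw
orlun
cuyis
ofyfz
tgkv
zwtv
zvex
fxfem
qtc
ykoz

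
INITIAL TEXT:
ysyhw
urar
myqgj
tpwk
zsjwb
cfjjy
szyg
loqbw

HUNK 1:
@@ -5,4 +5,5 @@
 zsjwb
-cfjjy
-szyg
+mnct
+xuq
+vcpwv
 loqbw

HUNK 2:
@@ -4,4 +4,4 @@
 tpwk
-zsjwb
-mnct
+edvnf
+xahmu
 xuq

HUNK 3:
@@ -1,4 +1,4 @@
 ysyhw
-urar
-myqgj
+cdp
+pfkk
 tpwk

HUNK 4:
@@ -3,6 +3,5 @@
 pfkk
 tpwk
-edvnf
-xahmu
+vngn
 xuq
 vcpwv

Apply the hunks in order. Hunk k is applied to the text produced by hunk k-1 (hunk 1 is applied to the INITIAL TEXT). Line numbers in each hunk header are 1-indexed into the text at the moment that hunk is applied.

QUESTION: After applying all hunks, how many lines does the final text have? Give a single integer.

Hunk 1: at line 5 remove [cfjjy,szyg] add [mnct,xuq,vcpwv] -> 9 lines: ysyhw urar myqgj tpwk zsjwb mnct xuq vcpwv loqbw
Hunk 2: at line 4 remove [zsjwb,mnct] add [edvnf,xahmu] -> 9 lines: ysyhw urar myqgj tpwk edvnf xahmu xuq vcpwv loqbw
Hunk 3: at line 1 remove [urar,myqgj] add [cdp,pfkk] -> 9 lines: ysyhw cdp pfkk tpwk edvnf xahmu xuq vcpwv loqbw
Hunk 4: at line 3 remove [edvnf,xahmu] add [vngn] -> 8 lines: ysyhw cdp pfkk tpwk vngn xuq vcpwv loqbw
Final line count: 8

Answer: 8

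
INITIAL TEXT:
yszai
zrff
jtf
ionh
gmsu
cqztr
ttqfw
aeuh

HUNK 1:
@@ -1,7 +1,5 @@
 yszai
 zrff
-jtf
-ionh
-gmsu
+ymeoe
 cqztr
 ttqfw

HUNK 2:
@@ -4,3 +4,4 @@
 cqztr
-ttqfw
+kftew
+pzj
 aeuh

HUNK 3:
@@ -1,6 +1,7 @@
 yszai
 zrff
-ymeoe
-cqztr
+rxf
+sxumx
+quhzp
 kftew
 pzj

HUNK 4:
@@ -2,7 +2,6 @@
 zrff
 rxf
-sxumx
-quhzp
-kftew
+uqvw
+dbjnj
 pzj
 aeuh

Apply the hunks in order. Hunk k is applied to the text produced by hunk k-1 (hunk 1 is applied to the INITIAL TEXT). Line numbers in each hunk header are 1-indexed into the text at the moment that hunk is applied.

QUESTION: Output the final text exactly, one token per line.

Answer: yszai
zrff
rxf
uqvw
dbjnj
pzj
aeuh

Derivation:
Hunk 1: at line 1 remove [jtf,ionh,gmsu] add [ymeoe] -> 6 lines: yszai zrff ymeoe cqztr ttqfw aeuh
Hunk 2: at line 4 remove [ttqfw] add [kftew,pzj] -> 7 lines: yszai zrff ymeoe cqztr kftew pzj aeuh
Hunk 3: at line 1 remove [ymeoe,cqztr] add [rxf,sxumx,quhzp] -> 8 lines: yszai zrff rxf sxumx quhzp kftew pzj aeuh
Hunk 4: at line 2 remove [sxumx,quhzp,kftew] add [uqvw,dbjnj] -> 7 lines: yszai zrff rxf uqvw dbjnj pzj aeuh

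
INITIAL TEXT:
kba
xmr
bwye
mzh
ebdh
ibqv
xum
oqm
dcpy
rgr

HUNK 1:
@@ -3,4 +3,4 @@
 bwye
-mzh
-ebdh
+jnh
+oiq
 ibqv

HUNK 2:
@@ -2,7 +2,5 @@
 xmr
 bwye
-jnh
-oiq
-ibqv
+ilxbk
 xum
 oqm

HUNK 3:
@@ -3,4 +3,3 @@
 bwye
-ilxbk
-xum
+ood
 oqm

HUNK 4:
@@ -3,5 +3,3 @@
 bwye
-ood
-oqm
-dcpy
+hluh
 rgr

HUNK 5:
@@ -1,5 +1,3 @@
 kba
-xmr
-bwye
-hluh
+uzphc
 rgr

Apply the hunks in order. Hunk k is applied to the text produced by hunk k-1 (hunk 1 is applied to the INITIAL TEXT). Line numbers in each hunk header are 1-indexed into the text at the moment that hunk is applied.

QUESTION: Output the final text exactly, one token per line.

Answer: kba
uzphc
rgr

Derivation:
Hunk 1: at line 3 remove [mzh,ebdh] add [jnh,oiq] -> 10 lines: kba xmr bwye jnh oiq ibqv xum oqm dcpy rgr
Hunk 2: at line 2 remove [jnh,oiq,ibqv] add [ilxbk] -> 8 lines: kba xmr bwye ilxbk xum oqm dcpy rgr
Hunk 3: at line 3 remove [ilxbk,xum] add [ood] -> 7 lines: kba xmr bwye ood oqm dcpy rgr
Hunk 4: at line 3 remove [ood,oqm,dcpy] add [hluh] -> 5 lines: kba xmr bwye hluh rgr
Hunk 5: at line 1 remove [xmr,bwye,hluh] add [uzphc] -> 3 lines: kba uzphc rgr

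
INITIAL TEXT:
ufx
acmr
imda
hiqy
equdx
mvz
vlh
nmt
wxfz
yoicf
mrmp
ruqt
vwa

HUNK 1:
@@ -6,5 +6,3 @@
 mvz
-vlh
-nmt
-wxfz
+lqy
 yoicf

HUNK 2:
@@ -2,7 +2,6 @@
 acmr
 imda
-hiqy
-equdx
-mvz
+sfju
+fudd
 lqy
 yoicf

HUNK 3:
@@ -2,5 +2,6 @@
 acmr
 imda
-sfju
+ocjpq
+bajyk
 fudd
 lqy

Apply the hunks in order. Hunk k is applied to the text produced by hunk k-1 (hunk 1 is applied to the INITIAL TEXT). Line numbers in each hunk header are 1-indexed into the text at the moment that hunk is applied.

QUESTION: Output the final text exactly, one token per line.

Answer: ufx
acmr
imda
ocjpq
bajyk
fudd
lqy
yoicf
mrmp
ruqt
vwa

Derivation:
Hunk 1: at line 6 remove [vlh,nmt,wxfz] add [lqy] -> 11 lines: ufx acmr imda hiqy equdx mvz lqy yoicf mrmp ruqt vwa
Hunk 2: at line 2 remove [hiqy,equdx,mvz] add [sfju,fudd] -> 10 lines: ufx acmr imda sfju fudd lqy yoicf mrmp ruqt vwa
Hunk 3: at line 2 remove [sfju] add [ocjpq,bajyk] -> 11 lines: ufx acmr imda ocjpq bajyk fudd lqy yoicf mrmp ruqt vwa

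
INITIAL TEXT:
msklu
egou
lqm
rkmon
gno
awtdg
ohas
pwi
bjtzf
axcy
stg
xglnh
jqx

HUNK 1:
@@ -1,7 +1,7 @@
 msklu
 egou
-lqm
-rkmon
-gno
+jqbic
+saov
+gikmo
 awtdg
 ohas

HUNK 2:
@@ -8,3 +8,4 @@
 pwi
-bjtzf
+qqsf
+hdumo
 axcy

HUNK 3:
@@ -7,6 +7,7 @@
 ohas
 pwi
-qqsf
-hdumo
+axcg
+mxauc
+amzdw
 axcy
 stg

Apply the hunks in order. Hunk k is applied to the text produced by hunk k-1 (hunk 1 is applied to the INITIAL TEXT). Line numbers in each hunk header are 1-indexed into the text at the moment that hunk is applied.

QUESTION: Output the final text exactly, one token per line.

Answer: msklu
egou
jqbic
saov
gikmo
awtdg
ohas
pwi
axcg
mxauc
amzdw
axcy
stg
xglnh
jqx

Derivation:
Hunk 1: at line 1 remove [lqm,rkmon,gno] add [jqbic,saov,gikmo] -> 13 lines: msklu egou jqbic saov gikmo awtdg ohas pwi bjtzf axcy stg xglnh jqx
Hunk 2: at line 8 remove [bjtzf] add [qqsf,hdumo] -> 14 lines: msklu egou jqbic saov gikmo awtdg ohas pwi qqsf hdumo axcy stg xglnh jqx
Hunk 3: at line 7 remove [qqsf,hdumo] add [axcg,mxauc,amzdw] -> 15 lines: msklu egou jqbic saov gikmo awtdg ohas pwi axcg mxauc amzdw axcy stg xglnh jqx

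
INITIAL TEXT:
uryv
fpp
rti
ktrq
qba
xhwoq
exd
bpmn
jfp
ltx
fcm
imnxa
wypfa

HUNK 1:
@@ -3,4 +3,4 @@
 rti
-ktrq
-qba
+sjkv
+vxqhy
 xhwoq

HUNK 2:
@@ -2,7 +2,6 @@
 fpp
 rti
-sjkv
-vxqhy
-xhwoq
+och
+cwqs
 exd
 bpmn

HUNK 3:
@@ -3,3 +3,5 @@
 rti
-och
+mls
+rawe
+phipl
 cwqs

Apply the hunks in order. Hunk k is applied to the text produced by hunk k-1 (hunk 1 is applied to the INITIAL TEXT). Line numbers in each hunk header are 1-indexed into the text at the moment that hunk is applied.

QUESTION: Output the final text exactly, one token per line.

Answer: uryv
fpp
rti
mls
rawe
phipl
cwqs
exd
bpmn
jfp
ltx
fcm
imnxa
wypfa

Derivation:
Hunk 1: at line 3 remove [ktrq,qba] add [sjkv,vxqhy] -> 13 lines: uryv fpp rti sjkv vxqhy xhwoq exd bpmn jfp ltx fcm imnxa wypfa
Hunk 2: at line 2 remove [sjkv,vxqhy,xhwoq] add [och,cwqs] -> 12 lines: uryv fpp rti och cwqs exd bpmn jfp ltx fcm imnxa wypfa
Hunk 3: at line 3 remove [och] add [mls,rawe,phipl] -> 14 lines: uryv fpp rti mls rawe phipl cwqs exd bpmn jfp ltx fcm imnxa wypfa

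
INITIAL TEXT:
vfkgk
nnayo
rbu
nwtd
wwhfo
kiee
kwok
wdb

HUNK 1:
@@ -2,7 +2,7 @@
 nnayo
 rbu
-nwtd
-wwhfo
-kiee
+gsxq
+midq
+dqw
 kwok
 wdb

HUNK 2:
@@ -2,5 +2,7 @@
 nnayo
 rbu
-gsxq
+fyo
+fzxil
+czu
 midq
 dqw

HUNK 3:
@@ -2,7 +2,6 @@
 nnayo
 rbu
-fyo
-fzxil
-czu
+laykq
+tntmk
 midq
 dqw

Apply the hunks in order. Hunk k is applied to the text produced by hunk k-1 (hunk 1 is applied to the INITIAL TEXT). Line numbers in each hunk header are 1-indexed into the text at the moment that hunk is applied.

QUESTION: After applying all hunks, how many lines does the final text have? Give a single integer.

Hunk 1: at line 2 remove [nwtd,wwhfo,kiee] add [gsxq,midq,dqw] -> 8 lines: vfkgk nnayo rbu gsxq midq dqw kwok wdb
Hunk 2: at line 2 remove [gsxq] add [fyo,fzxil,czu] -> 10 lines: vfkgk nnayo rbu fyo fzxil czu midq dqw kwok wdb
Hunk 3: at line 2 remove [fyo,fzxil,czu] add [laykq,tntmk] -> 9 lines: vfkgk nnayo rbu laykq tntmk midq dqw kwok wdb
Final line count: 9

Answer: 9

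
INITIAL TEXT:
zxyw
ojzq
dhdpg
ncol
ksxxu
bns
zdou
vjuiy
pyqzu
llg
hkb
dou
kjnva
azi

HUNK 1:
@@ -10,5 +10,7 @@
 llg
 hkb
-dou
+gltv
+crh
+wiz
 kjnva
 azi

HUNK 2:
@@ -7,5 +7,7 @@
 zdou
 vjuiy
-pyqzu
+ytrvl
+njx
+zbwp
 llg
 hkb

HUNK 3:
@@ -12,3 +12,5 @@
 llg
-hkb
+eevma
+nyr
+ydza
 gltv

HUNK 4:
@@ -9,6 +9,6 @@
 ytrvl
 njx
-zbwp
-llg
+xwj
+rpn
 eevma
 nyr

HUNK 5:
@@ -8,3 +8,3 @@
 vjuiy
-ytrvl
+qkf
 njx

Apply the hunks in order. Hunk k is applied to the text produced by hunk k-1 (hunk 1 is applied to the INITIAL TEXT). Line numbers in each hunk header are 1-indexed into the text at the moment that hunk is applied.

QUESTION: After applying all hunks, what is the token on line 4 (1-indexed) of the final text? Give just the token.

Answer: ncol

Derivation:
Hunk 1: at line 10 remove [dou] add [gltv,crh,wiz] -> 16 lines: zxyw ojzq dhdpg ncol ksxxu bns zdou vjuiy pyqzu llg hkb gltv crh wiz kjnva azi
Hunk 2: at line 7 remove [pyqzu] add [ytrvl,njx,zbwp] -> 18 lines: zxyw ojzq dhdpg ncol ksxxu bns zdou vjuiy ytrvl njx zbwp llg hkb gltv crh wiz kjnva azi
Hunk 3: at line 12 remove [hkb] add [eevma,nyr,ydza] -> 20 lines: zxyw ojzq dhdpg ncol ksxxu bns zdou vjuiy ytrvl njx zbwp llg eevma nyr ydza gltv crh wiz kjnva azi
Hunk 4: at line 9 remove [zbwp,llg] add [xwj,rpn] -> 20 lines: zxyw ojzq dhdpg ncol ksxxu bns zdou vjuiy ytrvl njx xwj rpn eevma nyr ydza gltv crh wiz kjnva azi
Hunk 5: at line 8 remove [ytrvl] add [qkf] -> 20 lines: zxyw ojzq dhdpg ncol ksxxu bns zdou vjuiy qkf njx xwj rpn eevma nyr ydza gltv crh wiz kjnva azi
Final line 4: ncol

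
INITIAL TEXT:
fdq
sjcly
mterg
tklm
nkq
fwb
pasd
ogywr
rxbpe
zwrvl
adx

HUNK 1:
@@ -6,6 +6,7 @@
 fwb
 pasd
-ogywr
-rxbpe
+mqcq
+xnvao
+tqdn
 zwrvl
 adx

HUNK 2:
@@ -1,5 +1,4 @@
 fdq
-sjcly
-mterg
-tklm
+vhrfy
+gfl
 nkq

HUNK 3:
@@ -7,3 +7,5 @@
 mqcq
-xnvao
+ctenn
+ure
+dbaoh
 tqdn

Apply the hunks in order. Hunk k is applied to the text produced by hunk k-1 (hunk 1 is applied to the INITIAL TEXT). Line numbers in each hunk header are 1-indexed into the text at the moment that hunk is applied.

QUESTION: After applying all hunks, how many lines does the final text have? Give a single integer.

Hunk 1: at line 6 remove [ogywr,rxbpe] add [mqcq,xnvao,tqdn] -> 12 lines: fdq sjcly mterg tklm nkq fwb pasd mqcq xnvao tqdn zwrvl adx
Hunk 2: at line 1 remove [sjcly,mterg,tklm] add [vhrfy,gfl] -> 11 lines: fdq vhrfy gfl nkq fwb pasd mqcq xnvao tqdn zwrvl adx
Hunk 3: at line 7 remove [xnvao] add [ctenn,ure,dbaoh] -> 13 lines: fdq vhrfy gfl nkq fwb pasd mqcq ctenn ure dbaoh tqdn zwrvl adx
Final line count: 13

Answer: 13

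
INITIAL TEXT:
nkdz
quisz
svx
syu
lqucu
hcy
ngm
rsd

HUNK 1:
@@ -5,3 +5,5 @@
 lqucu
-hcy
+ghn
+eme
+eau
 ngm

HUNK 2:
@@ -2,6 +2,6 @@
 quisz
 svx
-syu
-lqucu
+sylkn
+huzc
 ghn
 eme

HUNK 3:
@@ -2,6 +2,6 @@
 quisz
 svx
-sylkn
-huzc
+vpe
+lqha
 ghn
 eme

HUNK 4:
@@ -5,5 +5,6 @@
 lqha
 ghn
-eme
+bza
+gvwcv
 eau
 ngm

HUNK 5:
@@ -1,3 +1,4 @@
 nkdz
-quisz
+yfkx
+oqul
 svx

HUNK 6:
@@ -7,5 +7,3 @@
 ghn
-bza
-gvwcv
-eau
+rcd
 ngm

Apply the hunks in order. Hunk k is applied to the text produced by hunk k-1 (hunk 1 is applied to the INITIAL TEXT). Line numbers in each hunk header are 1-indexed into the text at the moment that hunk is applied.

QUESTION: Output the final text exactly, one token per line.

Hunk 1: at line 5 remove [hcy] add [ghn,eme,eau] -> 10 lines: nkdz quisz svx syu lqucu ghn eme eau ngm rsd
Hunk 2: at line 2 remove [syu,lqucu] add [sylkn,huzc] -> 10 lines: nkdz quisz svx sylkn huzc ghn eme eau ngm rsd
Hunk 3: at line 2 remove [sylkn,huzc] add [vpe,lqha] -> 10 lines: nkdz quisz svx vpe lqha ghn eme eau ngm rsd
Hunk 4: at line 5 remove [eme] add [bza,gvwcv] -> 11 lines: nkdz quisz svx vpe lqha ghn bza gvwcv eau ngm rsd
Hunk 5: at line 1 remove [quisz] add [yfkx,oqul] -> 12 lines: nkdz yfkx oqul svx vpe lqha ghn bza gvwcv eau ngm rsd
Hunk 6: at line 7 remove [bza,gvwcv,eau] add [rcd] -> 10 lines: nkdz yfkx oqul svx vpe lqha ghn rcd ngm rsd

Answer: nkdz
yfkx
oqul
svx
vpe
lqha
ghn
rcd
ngm
rsd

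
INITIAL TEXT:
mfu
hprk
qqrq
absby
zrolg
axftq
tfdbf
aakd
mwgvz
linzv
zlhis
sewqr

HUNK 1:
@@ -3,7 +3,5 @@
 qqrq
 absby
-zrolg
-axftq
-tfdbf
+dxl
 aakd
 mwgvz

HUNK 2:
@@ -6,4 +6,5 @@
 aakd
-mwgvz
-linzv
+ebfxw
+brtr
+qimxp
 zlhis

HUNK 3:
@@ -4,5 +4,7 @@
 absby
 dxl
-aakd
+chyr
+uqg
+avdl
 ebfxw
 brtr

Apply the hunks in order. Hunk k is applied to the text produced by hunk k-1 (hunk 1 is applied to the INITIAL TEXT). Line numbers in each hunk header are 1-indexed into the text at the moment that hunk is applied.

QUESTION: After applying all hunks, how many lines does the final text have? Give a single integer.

Hunk 1: at line 3 remove [zrolg,axftq,tfdbf] add [dxl] -> 10 lines: mfu hprk qqrq absby dxl aakd mwgvz linzv zlhis sewqr
Hunk 2: at line 6 remove [mwgvz,linzv] add [ebfxw,brtr,qimxp] -> 11 lines: mfu hprk qqrq absby dxl aakd ebfxw brtr qimxp zlhis sewqr
Hunk 3: at line 4 remove [aakd] add [chyr,uqg,avdl] -> 13 lines: mfu hprk qqrq absby dxl chyr uqg avdl ebfxw brtr qimxp zlhis sewqr
Final line count: 13

Answer: 13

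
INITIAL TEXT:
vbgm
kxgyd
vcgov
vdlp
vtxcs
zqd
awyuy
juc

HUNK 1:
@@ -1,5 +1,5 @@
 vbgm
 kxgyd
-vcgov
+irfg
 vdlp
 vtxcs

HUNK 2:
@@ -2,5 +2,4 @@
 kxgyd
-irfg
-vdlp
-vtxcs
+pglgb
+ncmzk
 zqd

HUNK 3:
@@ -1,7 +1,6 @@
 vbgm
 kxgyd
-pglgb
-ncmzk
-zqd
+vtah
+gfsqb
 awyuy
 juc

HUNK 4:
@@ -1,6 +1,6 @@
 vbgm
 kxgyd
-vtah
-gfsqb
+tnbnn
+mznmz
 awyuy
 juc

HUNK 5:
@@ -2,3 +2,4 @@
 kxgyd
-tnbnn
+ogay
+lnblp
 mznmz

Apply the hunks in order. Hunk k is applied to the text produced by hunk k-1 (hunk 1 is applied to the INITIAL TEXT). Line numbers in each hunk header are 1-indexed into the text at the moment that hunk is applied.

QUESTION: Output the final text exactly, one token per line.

Hunk 1: at line 1 remove [vcgov] add [irfg] -> 8 lines: vbgm kxgyd irfg vdlp vtxcs zqd awyuy juc
Hunk 2: at line 2 remove [irfg,vdlp,vtxcs] add [pglgb,ncmzk] -> 7 lines: vbgm kxgyd pglgb ncmzk zqd awyuy juc
Hunk 3: at line 1 remove [pglgb,ncmzk,zqd] add [vtah,gfsqb] -> 6 lines: vbgm kxgyd vtah gfsqb awyuy juc
Hunk 4: at line 1 remove [vtah,gfsqb] add [tnbnn,mznmz] -> 6 lines: vbgm kxgyd tnbnn mznmz awyuy juc
Hunk 5: at line 2 remove [tnbnn] add [ogay,lnblp] -> 7 lines: vbgm kxgyd ogay lnblp mznmz awyuy juc

Answer: vbgm
kxgyd
ogay
lnblp
mznmz
awyuy
juc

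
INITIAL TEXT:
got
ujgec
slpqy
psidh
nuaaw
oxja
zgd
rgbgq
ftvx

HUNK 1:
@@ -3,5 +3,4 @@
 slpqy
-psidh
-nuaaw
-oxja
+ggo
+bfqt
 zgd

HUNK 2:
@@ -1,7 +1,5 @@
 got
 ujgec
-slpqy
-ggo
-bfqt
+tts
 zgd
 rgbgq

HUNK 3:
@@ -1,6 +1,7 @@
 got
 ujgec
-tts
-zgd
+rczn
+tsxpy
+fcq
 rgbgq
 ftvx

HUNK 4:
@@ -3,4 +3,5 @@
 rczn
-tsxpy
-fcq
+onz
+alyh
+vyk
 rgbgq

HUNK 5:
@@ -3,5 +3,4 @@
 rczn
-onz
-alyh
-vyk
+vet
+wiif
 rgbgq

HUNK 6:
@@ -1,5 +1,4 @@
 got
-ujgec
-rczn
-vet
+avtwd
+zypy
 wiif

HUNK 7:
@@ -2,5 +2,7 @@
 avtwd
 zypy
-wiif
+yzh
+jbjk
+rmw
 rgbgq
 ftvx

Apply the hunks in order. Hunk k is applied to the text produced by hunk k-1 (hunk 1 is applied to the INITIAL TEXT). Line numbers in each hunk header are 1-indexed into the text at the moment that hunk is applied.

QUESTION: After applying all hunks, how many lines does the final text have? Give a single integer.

Answer: 8

Derivation:
Hunk 1: at line 3 remove [psidh,nuaaw,oxja] add [ggo,bfqt] -> 8 lines: got ujgec slpqy ggo bfqt zgd rgbgq ftvx
Hunk 2: at line 1 remove [slpqy,ggo,bfqt] add [tts] -> 6 lines: got ujgec tts zgd rgbgq ftvx
Hunk 3: at line 1 remove [tts,zgd] add [rczn,tsxpy,fcq] -> 7 lines: got ujgec rczn tsxpy fcq rgbgq ftvx
Hunk 4: at line 3 remove [tsxpy,fcq] add [onz,alyh,vyk] -> 8 lines: got ujgec rczn onz alyh vyk rgbgq ftvx
Hunk 5: at line 3 remove [onz,alyh,vyk] add [vet,wiif] -> 7 lines: got ujgec rczn vet wiif rgbgq ftvx
Hunk 6: at line 1 remove [ujgec,rczn,vet] add [avtwd,zypy] -> 6 lines: got avtwd zypy wiif rgbgq ftvx
Hunk 7: at line 2 remove [wiif] add [yzh,jbjk,rmw] -> 8 lines: got avtwd zypy yzh jbjk rmw rgbgq ftvx
Final line count: 8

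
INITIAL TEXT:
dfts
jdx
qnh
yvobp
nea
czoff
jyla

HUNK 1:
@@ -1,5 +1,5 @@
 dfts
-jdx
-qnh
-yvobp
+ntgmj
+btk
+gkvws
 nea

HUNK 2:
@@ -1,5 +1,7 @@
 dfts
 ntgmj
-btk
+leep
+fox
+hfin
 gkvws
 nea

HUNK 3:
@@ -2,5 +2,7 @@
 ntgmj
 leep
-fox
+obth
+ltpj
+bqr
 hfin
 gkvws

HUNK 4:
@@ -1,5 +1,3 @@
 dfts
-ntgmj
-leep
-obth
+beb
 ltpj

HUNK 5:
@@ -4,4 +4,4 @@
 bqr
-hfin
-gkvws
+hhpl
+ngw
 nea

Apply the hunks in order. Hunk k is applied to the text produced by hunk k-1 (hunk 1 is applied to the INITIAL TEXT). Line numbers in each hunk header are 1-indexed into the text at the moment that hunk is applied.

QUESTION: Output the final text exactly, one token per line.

Answer: dfts
beb
ltpj
bqr
hhpl
ngw
nea
czoff
jyla

Derivation:
Hunk 1: at line 1 remove [jdx,qnh,yvobp] add [ntgmj,btk,gkvws] -> 7 lines: dfts ntgmj btk gkvws nea czoff jyla
Hunk 2: at line 1 remove [btk] add [leep,fox,hfin] -> 9 lines: dfts ntgmj leep fox hfin gkvws nea czoff jyla
Hunk 3: at line 2 remove [fox] add [obth,ltpj,bqr] -> 11 lines: dfts ntgmj leep obth ltpj bqr hfin gkvws nea czoff jyla
Hunk 4: at line 1 remove [ntgmj,leep,obth] add [beb] -> 9 lines: dfts beb ltpj bqr hfin gkvws nea czoff jyla
Hunk 5: at line 4 remove [hfin,gkvws] add [hhpl,ngw] -> 9 lines: dfts beb ltpj bqr hhpl ngw nea czoff jyla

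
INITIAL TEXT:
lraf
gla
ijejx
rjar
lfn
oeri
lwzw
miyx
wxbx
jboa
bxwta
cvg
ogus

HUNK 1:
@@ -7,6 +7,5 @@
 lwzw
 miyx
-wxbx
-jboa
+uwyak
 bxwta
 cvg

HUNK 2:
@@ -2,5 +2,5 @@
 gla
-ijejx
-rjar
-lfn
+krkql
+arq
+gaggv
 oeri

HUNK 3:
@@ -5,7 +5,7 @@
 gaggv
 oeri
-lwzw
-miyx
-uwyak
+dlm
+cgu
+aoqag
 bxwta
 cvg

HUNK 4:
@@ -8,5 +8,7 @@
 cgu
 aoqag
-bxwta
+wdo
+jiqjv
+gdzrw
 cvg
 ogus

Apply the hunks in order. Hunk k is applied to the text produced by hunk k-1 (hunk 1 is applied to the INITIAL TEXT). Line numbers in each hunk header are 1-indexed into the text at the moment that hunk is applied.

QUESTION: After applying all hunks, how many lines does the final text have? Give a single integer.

Answer: 14

Derivation:
Hunk 1: at line 7 remove [wxbx,jboa] add [uwyak] -> 12 lines: lraf gla ijejx rjar lfn oeri lwzw miyx uwyak bxwta cvg ogus
Hunk 2: at line 2 remove [ijejx,rjar,lfn] add [krkql,arq,gaggv] -> 12 lines: lraf gla krkql arq gaggv oeri lwzw miyx uwyak bxwta cvg ogus
Hunk 3: at line 5 remove [lwzw,miyx,uwyak] add [dlm,cgu,aoqag] -> 12 lines: lraf gla krkql arq gaggv oeri dlm cgu aoqag bxwta cvg ogus
Hunk 4: at line 8 remove [bxwta] add [wdo,jiqjv,gdzrw] -> 14 lines: lraf gla krkql arq gaggv oeri dlm cgu aoqag wdo jiqjv gdzrw cvg ogus
Final line count: 14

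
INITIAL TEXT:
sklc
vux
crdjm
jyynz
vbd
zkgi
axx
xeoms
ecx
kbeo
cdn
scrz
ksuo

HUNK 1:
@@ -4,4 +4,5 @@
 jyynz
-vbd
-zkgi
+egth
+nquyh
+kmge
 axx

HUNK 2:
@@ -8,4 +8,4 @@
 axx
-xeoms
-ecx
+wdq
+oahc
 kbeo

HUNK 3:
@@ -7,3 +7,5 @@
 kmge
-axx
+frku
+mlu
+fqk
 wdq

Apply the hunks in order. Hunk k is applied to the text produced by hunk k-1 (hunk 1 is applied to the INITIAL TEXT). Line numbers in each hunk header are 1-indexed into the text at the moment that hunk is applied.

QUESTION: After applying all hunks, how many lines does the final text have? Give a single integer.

Answer: 16

Derivation:
Hunk 1: at line 4 remove [vbd,zkgi] add [egth,nquyh,kmge] -> 14 lines: sklc vux crdjm jyynz egth nquyh kmge axx xeoms ecx kbeo cdn scrz ksuo
Hunk 2: at line 8 remove [xeoms,ecx] add [wdq,oahc] -> 14 lines: sklc vux crdjm jyynz egth nquyh kmge axx wdq oahc kbeo cdn scrz ksuo
Hunk 3: at line 7 remove [axx] add [frku,mlu,fqk] -> 16 lines: sklc vux crdjm jyynz egth nquyh kmge frku mlu fqk wdq oahc kbeo cdn scrz ksuo
Final line count: 16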